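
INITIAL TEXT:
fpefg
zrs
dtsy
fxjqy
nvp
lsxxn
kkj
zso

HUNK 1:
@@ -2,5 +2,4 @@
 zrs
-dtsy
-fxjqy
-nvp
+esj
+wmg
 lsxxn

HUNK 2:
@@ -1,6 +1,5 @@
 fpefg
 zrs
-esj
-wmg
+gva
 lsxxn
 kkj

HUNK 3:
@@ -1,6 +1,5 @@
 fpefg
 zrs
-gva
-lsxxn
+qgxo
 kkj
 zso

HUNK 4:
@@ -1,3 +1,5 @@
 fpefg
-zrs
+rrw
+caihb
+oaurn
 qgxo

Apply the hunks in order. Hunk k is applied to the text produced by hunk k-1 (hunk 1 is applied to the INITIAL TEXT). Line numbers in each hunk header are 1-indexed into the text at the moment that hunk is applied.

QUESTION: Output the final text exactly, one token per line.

Hunk 1: at line 2 remove [dtsy,fxjqy,nvp] add [esj,wmg] -> 7 lines: fpefg zrs esj wmg lsxxn kkj zso
Hunk 2: at line 1 remove [esj,wmg] add [gva] -> 6 lines: fpefg zrs gva lsxxn kkj zso
Hunk 3: at line 1 remove [gva,lsxxn] add [qgxo] -> 5 lines: fpefg zrs qgxo kkj zso
Hunk 4: at line 1 remove [zrs] add [rrw,caihb,oaurn] -> 7 lines: fpefg rrw caihb oaurn qgxo kkj zso

Answer: fpefg
rrw
caihb
oaurn
qgxo
kkj
zso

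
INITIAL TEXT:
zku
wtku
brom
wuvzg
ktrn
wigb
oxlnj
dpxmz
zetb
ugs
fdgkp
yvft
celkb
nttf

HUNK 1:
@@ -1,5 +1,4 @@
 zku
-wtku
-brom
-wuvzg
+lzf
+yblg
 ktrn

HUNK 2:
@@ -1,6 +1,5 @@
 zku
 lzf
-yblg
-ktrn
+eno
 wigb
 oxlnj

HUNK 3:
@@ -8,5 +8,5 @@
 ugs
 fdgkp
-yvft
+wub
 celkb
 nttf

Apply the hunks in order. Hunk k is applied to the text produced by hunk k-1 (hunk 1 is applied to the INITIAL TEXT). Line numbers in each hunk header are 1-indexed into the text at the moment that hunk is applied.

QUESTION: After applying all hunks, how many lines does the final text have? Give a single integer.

Answer: 12

Derivation:
Hunk 1: at line 1 remove [wtku,brom,wuvzg] add [lzf,yblg] -> 13 lines: zku lzf yblg ktrn wigb oxlnj dpxmz zetb ugs fdgkp yvft celkb nttf
Hunk 2: at line 1 remove [yblg,ktrn] add [eno] -> 12 lines: zku lzf eno wigb oxlnj dpxmz zetb ugs fdgkp yvft celkb nttf
Hunk 3: at line 8 remove [yvft] add [wub] -> 12 lines: zku lzf eno wigb oxlnj dpxmz zetb ugs fdgkp wub celkb nttf
Final line count: 12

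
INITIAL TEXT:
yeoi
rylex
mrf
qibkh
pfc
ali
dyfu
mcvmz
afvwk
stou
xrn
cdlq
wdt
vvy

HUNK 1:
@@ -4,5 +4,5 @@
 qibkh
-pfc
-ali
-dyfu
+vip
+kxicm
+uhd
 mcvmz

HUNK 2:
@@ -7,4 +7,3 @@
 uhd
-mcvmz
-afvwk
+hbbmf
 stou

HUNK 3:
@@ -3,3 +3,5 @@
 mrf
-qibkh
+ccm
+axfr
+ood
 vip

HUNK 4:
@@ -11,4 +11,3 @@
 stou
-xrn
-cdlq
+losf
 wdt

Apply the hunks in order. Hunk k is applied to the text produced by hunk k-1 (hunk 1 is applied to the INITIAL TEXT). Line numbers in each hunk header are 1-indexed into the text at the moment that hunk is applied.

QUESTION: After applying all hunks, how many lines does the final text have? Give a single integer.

Answer: 14

Derivation:
Hunk 1: at line 4 remove [pfc,ali,dyfu] add [vip,kxicm,uhd] -> 14 lines: yeoi rylex mrf qibkh vip kxicm uhd mcvmz afvwk stou xrn cdlq wdt vvy
Hunk 2: at line 7 remove [mcvmz,afvwk] add [hbbmf] -> 13 lines: yeoi rylex mrf qibkh vip kxicm uhd hbbmf stou xrn cdlq wdt vvy
Hunk 3: at line 3 remove [qibkh] add [ccm,axfr,ood] -> 15 lines: yeoi rylex mrf ccm axfr ood vip kxicm uhd hbbmf stou xrn cdlq wdt vvy
Hunk 4: at line 11 remove [xrn,cdlq] add [losf] -> 14 lines: yeoi rylex mrf ccm axfr ood vip kxicm uhd hbbmf stou losf wdt vvy
Final line count: 14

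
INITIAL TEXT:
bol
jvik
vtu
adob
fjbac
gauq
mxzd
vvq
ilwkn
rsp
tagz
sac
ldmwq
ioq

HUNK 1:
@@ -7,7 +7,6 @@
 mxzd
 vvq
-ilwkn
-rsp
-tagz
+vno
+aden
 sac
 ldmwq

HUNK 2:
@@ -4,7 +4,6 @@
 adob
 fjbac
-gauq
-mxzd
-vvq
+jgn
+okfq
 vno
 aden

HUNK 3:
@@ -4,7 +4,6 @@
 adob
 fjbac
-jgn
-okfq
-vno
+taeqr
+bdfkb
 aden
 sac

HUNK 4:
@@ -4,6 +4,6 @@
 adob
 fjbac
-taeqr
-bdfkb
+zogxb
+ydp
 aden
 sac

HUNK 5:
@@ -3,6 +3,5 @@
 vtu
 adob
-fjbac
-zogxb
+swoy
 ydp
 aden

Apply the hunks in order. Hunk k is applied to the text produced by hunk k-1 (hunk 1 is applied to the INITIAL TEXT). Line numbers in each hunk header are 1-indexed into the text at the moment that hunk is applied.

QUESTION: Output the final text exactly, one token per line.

Hunk 1: at line 7 remove [ilwkn,rsp,tagz] add [vno,aden] -> 13 lines: bol jvik vtu adob fjbac gauq mxzd vvq vno aden sac ldmwq ioq
Hunk 2: at line 4 remove [gauq,mxzd,vvq] add [jgn,okfq] -> 12 lines: bol jvik vtu adob fjbac jgn okfq vno aden sac ldmwq ioq
Hunk 3: at line 4 remove [jgn,okfq,vno] add [taeqr,bdfkb] -> 11 lines: bol jvik vtu adob fjbac taeqr bdfkb aden sac ldmwq ioq
Hunk 4: at line 4 remove [taeqr,bdfkb] add [zogxb,ydp] -> 11 lines: bol jvik vtu adob fjbac zogxb ydp aden sac ldmwq ioq
Hunk 5: at line 3 remove [fjbac,zogxb] add [swoy] -> 10 lines: bol jvik vtu adob swoy ydp aden sac ldmwq ioq

Answer: bol
jvik
vtu
adob
swoy
ydp
aden
sac
ldmwq
ioq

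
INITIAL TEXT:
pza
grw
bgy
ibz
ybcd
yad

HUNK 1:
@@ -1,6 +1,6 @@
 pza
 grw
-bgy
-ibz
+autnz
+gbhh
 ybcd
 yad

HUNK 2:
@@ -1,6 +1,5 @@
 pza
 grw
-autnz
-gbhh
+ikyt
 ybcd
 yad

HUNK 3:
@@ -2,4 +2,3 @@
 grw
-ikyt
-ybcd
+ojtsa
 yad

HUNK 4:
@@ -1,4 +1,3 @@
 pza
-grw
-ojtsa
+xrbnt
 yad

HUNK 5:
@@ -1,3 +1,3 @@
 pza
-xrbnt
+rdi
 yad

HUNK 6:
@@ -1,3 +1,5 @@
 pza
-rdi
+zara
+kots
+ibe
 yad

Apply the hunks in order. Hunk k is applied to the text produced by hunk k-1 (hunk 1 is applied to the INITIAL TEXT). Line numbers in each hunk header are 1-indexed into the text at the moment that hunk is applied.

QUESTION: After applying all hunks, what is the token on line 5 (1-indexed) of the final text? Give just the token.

Hunk 1: at line 1 remove [bgy,ibz] add [autnz,gbhh] -> 6 lines: pza grw autnz gbhh ybcd yad
Hunk 2: at line 1 remove [autnz,gbhh] add [ikyt] -> 5 lines: pza grw ikyt ybcd yad
Hunk 3: at line 2 remove [ikyt,ybcd] add [ojtsa] -> 4 lines: pza grw ojtsa yad
Hunk 4: at line 1 remove [grw,ojtsa] add [xrbnt] -> 3 lines: pza xrbnt yad
Hunk 5: at line 1 remove [xrbnt] add [rdi] -> 3 lines: pza rdi yad
Hunk 6: at line 1 remove [rdi] add [zara,kots,ibe] -> 5 lines: pza zara kots ibe yad
Final line 5: yad

Answer: yad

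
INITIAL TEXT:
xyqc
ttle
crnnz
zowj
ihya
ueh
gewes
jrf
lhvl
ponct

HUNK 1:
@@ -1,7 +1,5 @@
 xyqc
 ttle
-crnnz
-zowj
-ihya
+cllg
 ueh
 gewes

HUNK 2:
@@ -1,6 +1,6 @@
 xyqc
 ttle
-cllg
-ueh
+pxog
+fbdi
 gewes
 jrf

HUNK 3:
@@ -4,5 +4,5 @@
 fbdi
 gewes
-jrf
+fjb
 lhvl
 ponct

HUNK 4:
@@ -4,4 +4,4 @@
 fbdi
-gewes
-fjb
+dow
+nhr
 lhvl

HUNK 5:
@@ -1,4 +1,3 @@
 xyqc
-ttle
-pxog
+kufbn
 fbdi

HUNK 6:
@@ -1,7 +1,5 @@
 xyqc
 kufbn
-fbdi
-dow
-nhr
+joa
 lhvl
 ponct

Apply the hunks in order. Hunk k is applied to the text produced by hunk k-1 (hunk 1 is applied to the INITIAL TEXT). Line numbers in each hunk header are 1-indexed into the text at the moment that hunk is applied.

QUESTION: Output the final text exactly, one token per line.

Answer: xyqc
kufbn
joa
lhvl
ponct

Derivation:
Hunk 1: at line 1 remove [crnnz,zowj,ihya] add [cllg] -> 8 lines: xyqc ttle cllg ueh gewes jrf lhvl ponct
Hunk 2: at line 1 remove [cllg,ueh] add [pxog,fbdi] -> 8 lines: xyqc ttle pxog fbdi gewes jrf lhvl ponct
Hunk 3: at line 4 remove [jrf] add [fjb] -> 8 lines: xyqc ttle pxog fbdi gewes fjb lhvl ponct
Hunk 4: at line 4 remove [gewes,fjb] add [dow,nhr] -> 8 lines: xyqc ttle pxog fbdi dow nhr lhvl ponct
Hunk 5: at line 1 remove [ttle,pxog] add [kufbn] -> 7 lines: xyqc kufbn fbdi dow nhr lhvl ponct
Hunk 6: at line 1 remove [fbdi,dow,nhr] add [joa] -> 5 lines: xyqc kufbn joa lhvl ponct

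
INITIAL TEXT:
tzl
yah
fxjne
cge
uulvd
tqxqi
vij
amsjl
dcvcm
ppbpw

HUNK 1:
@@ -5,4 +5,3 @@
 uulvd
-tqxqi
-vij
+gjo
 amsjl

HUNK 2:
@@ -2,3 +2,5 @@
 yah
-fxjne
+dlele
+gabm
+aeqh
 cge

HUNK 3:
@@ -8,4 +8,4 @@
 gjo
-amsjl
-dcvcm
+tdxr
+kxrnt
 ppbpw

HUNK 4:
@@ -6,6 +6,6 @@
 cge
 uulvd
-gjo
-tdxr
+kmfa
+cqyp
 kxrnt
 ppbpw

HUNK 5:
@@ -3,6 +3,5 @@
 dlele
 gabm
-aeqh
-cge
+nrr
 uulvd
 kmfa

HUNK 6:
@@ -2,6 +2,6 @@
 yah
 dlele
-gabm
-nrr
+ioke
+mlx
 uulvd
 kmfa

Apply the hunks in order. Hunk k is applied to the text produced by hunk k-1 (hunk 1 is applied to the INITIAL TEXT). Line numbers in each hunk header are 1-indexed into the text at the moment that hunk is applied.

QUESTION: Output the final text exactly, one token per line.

Hunk 1: at line 5 remove [tqxqi,vij] add [gjo] -> 9 lines: tzl yah fxjne cge uulvd gjo amsjl dcvcm ppbpw
Hunk 2: at line 2 remove [fxjne] add [dlele,gabm,aeqh] -> 11 lines: tzl yah dlele gabm aeqh cge uulvd gjo amsjl dcvcm ppbpw
Hunk 3: at line 8 remove [amsjl,dcvcm] add [tdxr,kxrnt] -> 11 lines: tzl yah dlele gabm aeqh cge uulvd gjo tdxr kxrnt ppbpw
Hunk 4: at line 6 remove [gjo,tdxr] add [kmfa,cqyp] -> 11 lines: tzl yah dlele gabm aeqh cge uulvd kmfa cqyp kxrnt ppbpw
Hunk 5: at line 3 remove [aeqh,cge] add [nrr] -> 10 lines: tzl yah dlele gabm nrr uulvd kmfa cqyp kxrnt ppbpw
Hunk 6: at line 2 remove [gabm,nrr] add [ioke,mlx] -> 10 lines: tzl yah dlele ioke mlx uulvd kmfa cqyp kxrnt ppbpw

Answer: tzl
yah
dlele
ioke
mlx
uulvd
kmfa
cqyp
kxrnt
ppbpw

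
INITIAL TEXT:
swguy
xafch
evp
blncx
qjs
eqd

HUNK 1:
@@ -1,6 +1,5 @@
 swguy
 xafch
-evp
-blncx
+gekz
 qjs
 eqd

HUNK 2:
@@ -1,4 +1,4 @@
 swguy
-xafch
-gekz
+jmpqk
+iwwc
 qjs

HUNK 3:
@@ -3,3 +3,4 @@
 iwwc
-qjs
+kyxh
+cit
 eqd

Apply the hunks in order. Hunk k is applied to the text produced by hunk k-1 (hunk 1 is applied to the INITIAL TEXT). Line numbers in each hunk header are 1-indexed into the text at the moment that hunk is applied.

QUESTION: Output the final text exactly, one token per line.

Hunk 1: at line 1 remove [evp,blncx] add [gekz] -> 5 lines: swguy xafch gekz qjs eqd
Hunk 2: at line 1 remove [xafch,gekz] add [jmpqk,iwwc] -> 5 lines: swguy jmpqk iwwc qjs eqd
Hunk 3: at line 3 remove [qjs] add [kyxh,cit] -> 6 lines: swguy jmpqk iwwc kyxh cit eqd

Answer: swguy
jmpqk
iwwc
kyxh
cit
eqd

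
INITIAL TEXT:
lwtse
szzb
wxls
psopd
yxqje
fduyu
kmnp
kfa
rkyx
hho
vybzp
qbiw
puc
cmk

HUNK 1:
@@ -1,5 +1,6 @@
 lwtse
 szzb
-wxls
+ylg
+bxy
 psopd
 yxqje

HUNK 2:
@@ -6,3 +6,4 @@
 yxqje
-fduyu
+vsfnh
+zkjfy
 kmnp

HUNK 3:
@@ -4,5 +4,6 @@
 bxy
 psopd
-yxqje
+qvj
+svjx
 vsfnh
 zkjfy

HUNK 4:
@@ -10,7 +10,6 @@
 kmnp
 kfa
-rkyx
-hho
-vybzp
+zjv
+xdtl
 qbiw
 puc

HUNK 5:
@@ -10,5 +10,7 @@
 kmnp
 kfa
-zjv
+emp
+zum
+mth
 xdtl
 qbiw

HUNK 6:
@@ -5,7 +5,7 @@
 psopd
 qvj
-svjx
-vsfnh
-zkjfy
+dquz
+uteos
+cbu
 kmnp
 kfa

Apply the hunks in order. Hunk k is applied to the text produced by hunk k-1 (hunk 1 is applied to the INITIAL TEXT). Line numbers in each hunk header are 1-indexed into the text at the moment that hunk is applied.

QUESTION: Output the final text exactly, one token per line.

Hunk 1: at line 1 remove [wxls] add [ylg,bxy] -> 15 lines: lwtse szzb ylg bxy psopd yxqje fduyu kmnp kfa rkyx hho vybzp qbiw puc cmk
Hunk 2: at line 6 remove [fduyu] add [vsfnh,zkjfy] -> 16 lines: lwtse szzb ylg bxy psopd yxqje vsfnh zkjfy kmnp kfa rkyx hho vybzp qbiw puc cmk
Hunk 3: at line 4 remove [yxqje] add [qvj,svjx] -> 17 lines: lwtse szzb ylg bxy psopd qvj svjx vsfnh zkjfy kmnp kfa rkyx hho vybzp qbiw puc cmk
Hunk 4: at line 10 remove [rkyx,hho,vybzp] add [zjv,xdtl] -> 16 lines: lwtse szzb ylg bxy psopd qvj svjx vsfnh zkjfy kmnp kfa zjv xdtl qbiw puc cmk
Hunk 5: at line 10 remove [zjv] add [emp,zum,mth] -> 18 lines: lwtse szzb ylg bxy psopd qvj svjx vsfnh zkjfy kmnp kfa emp zum mth xdtl qbiw puc cmk
Hunk 6: at line 5 remove [svjx,vsfnh,zkjfy] add [dquz,uteos,cbu] -> 18 lines: lwtse szzb ylg bxy psopd qvj dquz uteos cbu kmnp kfa emp zum mth xdtl qbiw puc cmk

Answer: lwtse
szzb
ylg
bxy
psopd
qvj
dquz
uteos
cbu
kmnp
kfa
emp
zum
mth
xdtl
qbiw
puc
cmk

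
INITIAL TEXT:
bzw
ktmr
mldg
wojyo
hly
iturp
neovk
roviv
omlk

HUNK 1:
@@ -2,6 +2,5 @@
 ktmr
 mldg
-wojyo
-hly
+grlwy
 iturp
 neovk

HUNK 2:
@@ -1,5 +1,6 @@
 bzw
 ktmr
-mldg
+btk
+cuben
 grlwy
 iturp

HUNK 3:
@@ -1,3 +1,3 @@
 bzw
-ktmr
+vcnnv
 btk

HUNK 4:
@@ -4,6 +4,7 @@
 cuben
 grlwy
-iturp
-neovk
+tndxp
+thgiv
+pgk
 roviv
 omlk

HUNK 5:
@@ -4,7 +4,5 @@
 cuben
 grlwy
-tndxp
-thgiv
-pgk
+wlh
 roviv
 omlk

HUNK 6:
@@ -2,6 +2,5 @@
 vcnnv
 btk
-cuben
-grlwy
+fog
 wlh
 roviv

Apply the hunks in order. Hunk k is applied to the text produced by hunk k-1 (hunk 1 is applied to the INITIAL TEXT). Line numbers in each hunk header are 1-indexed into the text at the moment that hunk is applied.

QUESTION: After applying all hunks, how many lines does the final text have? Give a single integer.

Answer: 7

Derivation:
Hunk 1: at line 2 remove [wojyo,hly] add [grlwy] -> 8 lines: bzw ktmr mldg grlwy iturp neovk roviv omlk
Hunk 2: at line 1 remove [mldg] add [btk,cuben] -> 9 lines: bzw ktmr btk cuben grlwy iturp neovk roviv omlk
Hunk 3: at line 1 remove [ktmr] add [vcnnv] -> 9 lines: bzw vcnnv btk cuben grlwy iturp neovk roviv omlk
Hunk 4: at line 4 remove [iturp,neovk] add [tndxp,thgiv,pgk] -> 10 lines: bzw vcnnv btk cuben grlwy tndxp thgiv pgk roviv omlk
Hunk 5: at line 4 remove [tndxp,thgiv,pgk] add [wlh] -> 8 lines: bzw vcnnv btk cuben grlwy wlh roviv omlk
Hunk 6: at line 2 remove [cuben,grlwy] add [fog] -> 7 lines: bzw vcnnv btk fog wlh roviv omlk
Final line count: 7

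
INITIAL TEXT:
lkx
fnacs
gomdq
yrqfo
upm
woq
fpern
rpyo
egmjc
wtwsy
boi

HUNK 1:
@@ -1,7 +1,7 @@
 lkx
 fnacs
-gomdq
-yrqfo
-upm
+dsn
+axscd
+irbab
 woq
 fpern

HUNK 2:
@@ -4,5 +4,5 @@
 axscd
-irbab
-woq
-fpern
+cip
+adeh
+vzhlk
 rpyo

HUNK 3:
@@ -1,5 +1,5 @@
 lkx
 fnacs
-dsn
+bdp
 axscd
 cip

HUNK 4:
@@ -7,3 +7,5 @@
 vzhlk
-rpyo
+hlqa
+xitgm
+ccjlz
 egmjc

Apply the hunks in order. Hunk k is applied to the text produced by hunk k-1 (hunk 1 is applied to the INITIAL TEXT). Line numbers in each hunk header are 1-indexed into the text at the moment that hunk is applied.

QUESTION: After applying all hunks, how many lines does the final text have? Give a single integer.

Answer: 13

Derivation:
Hunk 1: at line 1 remove [gomdq,yrqfo,upm] add [dsn,axscd,irbab] -> 11 lines: lkx fnacs dsn axscd irbab woq fpern rpyo egmjc wtwsy boi
Hunk 2: at line 4 remove [irbab,woq,fpern] add [cip,adeh,vzhlk] -> 11 lines: lkx fnacs dsn axscd cip adeh vzhlk rpyo egmjc wtwsy boi
Hunk 3: at line 1 remove [dsn] add [bdp] -> 11 lines: lkx fnacs bdp axscd cip adeh vzhlk rpyo egmjc wtwsy boi
Hunk 4: at line 7 remove [rpyo] add [hlqa,xitgm,ccjlz] -> 13 lines: lkx fnacs bdp axscd cip adeh vzhlk hlqa xitgm ccjlz egmjc wtwsy boi
Final line count: 13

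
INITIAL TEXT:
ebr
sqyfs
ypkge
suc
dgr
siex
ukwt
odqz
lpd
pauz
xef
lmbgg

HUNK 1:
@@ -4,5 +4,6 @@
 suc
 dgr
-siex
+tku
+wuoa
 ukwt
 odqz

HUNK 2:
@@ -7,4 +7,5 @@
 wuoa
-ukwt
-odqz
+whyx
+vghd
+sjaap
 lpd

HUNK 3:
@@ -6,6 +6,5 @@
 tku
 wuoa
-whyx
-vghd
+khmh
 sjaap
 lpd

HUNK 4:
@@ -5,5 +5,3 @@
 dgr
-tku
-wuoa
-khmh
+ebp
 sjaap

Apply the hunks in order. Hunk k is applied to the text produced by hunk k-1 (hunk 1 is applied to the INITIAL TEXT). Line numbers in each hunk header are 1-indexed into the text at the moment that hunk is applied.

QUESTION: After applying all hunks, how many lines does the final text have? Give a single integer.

Answer: 11

Derivation:
Hunk 1: at line 4 remove [siex] add [tku,wuoa] -> 13 lines: ebr sqyfs ypkge suc dgr tku wuoa ukwt odqz lpd pauz xef lmbgg
Hunk 2: at line 7 remove [ukwt,odqz] add [whyx,vghd,sjaap] -> 14 lines: ebr sqyfs ypkge suc dgr tku wuoa whyx vghd sjaap lpd pauz xef lmbgg
Hunk 3: at line 6 remove [whyx,vghd] add [khmh] -> 13 lines: ebr sqyfs ypkge suc dgr tku wuoa khmh sjaap lpd pauz xef lmbgg
Hunk 4: at line 5 remove [tku,wuoa,khmh] add [ebp] -> 11 lines: ebr sqyfs ypkge suc dgr ebp sjaap lpd pauz xef lmbgg
Final line count: 11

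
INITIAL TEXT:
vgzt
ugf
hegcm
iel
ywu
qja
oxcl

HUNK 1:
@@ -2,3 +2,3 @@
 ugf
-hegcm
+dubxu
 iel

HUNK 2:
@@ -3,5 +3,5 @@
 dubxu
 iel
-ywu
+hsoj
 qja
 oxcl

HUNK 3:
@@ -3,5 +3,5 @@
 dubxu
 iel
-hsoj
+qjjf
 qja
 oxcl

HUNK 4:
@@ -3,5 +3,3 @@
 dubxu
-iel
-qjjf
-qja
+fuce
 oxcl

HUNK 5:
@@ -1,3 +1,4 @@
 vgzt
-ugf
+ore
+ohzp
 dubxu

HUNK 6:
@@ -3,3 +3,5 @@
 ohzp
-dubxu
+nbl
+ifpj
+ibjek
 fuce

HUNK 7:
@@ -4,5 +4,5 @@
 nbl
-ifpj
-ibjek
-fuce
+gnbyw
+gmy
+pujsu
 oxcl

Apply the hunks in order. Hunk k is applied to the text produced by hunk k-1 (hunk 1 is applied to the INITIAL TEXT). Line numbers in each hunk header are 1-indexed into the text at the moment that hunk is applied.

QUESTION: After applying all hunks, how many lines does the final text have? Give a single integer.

Answer: 8

Derivation:
Hunk 1: at line 2 remove [hegcm] add [dubxu] -> 7 lines: vgzt ugf dubxu iel ywu qja oxcl
Hunk 2: at line 3 remove [ywu] add [hsoj] -> 7 lines: vgzt ugf dubxu iel hsoj qja oxcl
Hunk 3: at line 3 remove [hsoj] add [qjjf] -> 7 lines: vgzt ugf dubxu iel qjjf qja oxcl
Hunk 4: at line 3 remove [iel,qjjf,qja] add [fuce] -> 5 lines: vgzt ugf dubxu fuce oxcl
Hunk 5: at line 1 remove [ugf] add [ore,ohzp] -> 6 lines: vgzt ore ohzp dubxu fuce oxcl
Hunk 6: at line 3 remove [dubxu] add [nbl,ifpj,ibjek] -> 8 lines: vgzt ore ohzp nbl ifpj ibjek fuce oxcl
Hunk 7: at line 4 remove [ifpj,ibjek,fuce] add [gnbyw,gmy,pujsu] -> 8 lines: vgzt ore ohzp nbl gnbyw gmy pujsu oxcl
Final line count: 8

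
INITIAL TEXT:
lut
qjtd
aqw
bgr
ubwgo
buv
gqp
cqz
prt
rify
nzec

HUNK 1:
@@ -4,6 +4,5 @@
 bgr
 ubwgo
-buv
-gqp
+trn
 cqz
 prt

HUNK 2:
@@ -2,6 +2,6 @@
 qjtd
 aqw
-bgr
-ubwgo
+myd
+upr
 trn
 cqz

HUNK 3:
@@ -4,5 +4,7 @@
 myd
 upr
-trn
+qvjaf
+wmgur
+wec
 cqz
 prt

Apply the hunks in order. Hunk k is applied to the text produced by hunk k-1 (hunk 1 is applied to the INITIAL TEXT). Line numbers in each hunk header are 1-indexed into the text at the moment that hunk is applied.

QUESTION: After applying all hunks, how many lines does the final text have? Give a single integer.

Answer: 12

Derivation:
Hunk 1: at line 4 remove [buv,gqp] add [trn] -> 10 lines: lut qjtd aqw bgr ubwgo trn cqz prt rify nzec
Hunk 2: at line 2 remove [bgr,ubwgo] add [myd,upr] -> 10 lines: lut qjtd aqw myd upr trn cqz prt rify nzec
Hunk 3: at line 4 remove [trn] add [qvjaf,wmgur,wec] -> 12 lines: lut qjtd aqw myd upr qvjaf wmgur wec cqz prt rify nzec
Final line count: 12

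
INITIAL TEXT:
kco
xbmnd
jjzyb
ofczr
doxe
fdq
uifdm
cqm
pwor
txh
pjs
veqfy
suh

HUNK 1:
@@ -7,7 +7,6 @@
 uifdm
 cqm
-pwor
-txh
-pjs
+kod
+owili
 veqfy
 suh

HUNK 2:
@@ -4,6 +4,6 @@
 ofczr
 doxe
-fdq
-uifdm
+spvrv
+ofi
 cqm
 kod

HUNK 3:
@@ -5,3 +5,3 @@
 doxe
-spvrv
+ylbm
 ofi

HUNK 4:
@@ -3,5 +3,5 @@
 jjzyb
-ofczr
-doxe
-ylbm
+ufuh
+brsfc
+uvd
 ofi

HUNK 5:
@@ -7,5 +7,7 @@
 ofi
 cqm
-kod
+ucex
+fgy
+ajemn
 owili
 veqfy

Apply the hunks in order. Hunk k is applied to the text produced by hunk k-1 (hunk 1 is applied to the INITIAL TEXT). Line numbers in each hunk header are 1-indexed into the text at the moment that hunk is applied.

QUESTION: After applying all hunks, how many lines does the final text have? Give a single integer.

Answer: 14

Derivation:
Hunk 1: at line 7 remove [pwor,txh,pjs] add [kod,owili] -> 12 lines: kco xbmnd jjzyb ofczr doxe fdq uifdm cqm kod owili veqfy suh
Hunk 2: at line 4 remove [fdq,uifdm] add [spvrv,ofi] -> 12 lines: kco xbmnd jjzyb ofczr doxe spvrv ofi cqm kod owili veqfy suh
Hunk 3: at line 5 remove [spvrv] add [ylbm] -> 12 lines: kco xbmnd jjzyb ofczr doxe ylbm ofi cqm kod owili veqfy suh
Hunk 4: at line 3 remove [ofczr,doxe,ylbm] add [ufuh,brsfc,uvd] -> 12 lines: kco xbmnd jjzyb ufuh brsfc uvd ofi cqm kod owili veqfy suh
Hunk 5: at line 7 remove [kod] add [ucex,fgy,ajemn] -> 14 lines: kco xbmnd jjzyb ufuh brsfc uvd ofi cqm ucex fgy ajemn owili veqfy suh
Final line count: 14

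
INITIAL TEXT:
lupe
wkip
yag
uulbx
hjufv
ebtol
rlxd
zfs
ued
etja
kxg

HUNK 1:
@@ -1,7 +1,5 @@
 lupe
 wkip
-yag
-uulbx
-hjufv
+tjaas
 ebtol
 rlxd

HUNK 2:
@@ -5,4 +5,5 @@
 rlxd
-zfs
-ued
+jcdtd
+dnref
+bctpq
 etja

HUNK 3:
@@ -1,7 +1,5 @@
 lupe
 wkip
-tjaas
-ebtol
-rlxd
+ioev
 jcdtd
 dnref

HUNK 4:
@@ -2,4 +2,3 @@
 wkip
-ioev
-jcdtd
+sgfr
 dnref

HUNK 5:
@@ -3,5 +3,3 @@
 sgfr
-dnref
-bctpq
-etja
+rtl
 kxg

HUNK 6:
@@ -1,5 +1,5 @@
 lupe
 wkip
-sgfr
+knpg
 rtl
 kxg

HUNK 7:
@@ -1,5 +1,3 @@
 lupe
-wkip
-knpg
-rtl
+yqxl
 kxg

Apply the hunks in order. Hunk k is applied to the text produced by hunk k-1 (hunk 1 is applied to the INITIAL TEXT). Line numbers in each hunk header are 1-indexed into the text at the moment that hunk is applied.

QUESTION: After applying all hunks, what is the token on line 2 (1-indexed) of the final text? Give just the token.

Answer: yqxl

Derivation:
Hunk 1: at line 1 remove [yag,uulbx,hjufv] add [tjaas] -> 9 lines: lupe wkip tjaas ebtol rlxd zfs ued etja kxg
Hunk 2: at line 5 remove [zfs,ued] add [jcdtd,dnref,bctpq] -> 10 lines: lupe wkip tjaas ebtol rlxd jcdtd dnref bctpq etja kxg
Hunk 3: at line 1 remove [tjaas,ebtol,rlxd] add [ioev] -> 8 lines: lupe wkip ioev jcdtd dnref bctpq etja kxg
Hunk 4: at line 2 remove [ioev,jcdtd] add [sgfr] -> 7 lines: lupe wkip sgfr dnref bctpq etja kxg
Hunk 5: at line 3 remove [dnref,bctpq,etja] add [rtl] -> 5 lines: lupe wkip sgfr rtl kxg
Hunk 6: at line 1 remove [sgfr] add [knpg] -> 5 lines: lupe wkip knpg rtl kxg
Hunk 7: at line 1 remove [wkip,knpg,rtl] add [yqxl] -> 3 lines: lupe yqxl kxg
Final line 2: yqxl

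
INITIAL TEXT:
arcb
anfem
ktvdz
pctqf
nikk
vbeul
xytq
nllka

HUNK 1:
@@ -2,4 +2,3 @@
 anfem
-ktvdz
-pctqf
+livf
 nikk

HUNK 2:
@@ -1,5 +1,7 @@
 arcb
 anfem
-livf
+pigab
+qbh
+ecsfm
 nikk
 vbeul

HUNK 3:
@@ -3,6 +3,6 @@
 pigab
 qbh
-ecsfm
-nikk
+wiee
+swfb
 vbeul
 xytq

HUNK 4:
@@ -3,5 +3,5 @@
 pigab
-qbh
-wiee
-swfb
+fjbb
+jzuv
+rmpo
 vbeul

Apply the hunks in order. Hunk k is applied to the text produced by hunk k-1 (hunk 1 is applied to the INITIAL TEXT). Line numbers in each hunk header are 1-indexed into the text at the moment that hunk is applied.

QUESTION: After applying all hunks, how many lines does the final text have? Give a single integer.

Hunk 1: at line 2 remove [ktvdz,pctqf] add [livf] -> 7 lines: arcb anfem livf nikk vbeul xytq nllka
Hunk 2: at line 1 remove [livf] add [pigab,qbh,ecsfm] -> 9 lines: arcb anfem pigab qbh ecsfm nikk vbeul xytq nllka
Hunk 3: at line 3 remove [ecsfm,nikk] add [wiee,swfb] -> 9 lines: arcb anfem pigab qbh wiee swfb vbeul xytq nllka
Hunk 4: at line 3 remove [qbh,wiee,swfb] add [fjbb,jzuv,rmpo] -> 9 lines: arcb anfem pigab fjbb jzuv rmpo vbeul xytq nllka
Final line count: 9

Answer: 9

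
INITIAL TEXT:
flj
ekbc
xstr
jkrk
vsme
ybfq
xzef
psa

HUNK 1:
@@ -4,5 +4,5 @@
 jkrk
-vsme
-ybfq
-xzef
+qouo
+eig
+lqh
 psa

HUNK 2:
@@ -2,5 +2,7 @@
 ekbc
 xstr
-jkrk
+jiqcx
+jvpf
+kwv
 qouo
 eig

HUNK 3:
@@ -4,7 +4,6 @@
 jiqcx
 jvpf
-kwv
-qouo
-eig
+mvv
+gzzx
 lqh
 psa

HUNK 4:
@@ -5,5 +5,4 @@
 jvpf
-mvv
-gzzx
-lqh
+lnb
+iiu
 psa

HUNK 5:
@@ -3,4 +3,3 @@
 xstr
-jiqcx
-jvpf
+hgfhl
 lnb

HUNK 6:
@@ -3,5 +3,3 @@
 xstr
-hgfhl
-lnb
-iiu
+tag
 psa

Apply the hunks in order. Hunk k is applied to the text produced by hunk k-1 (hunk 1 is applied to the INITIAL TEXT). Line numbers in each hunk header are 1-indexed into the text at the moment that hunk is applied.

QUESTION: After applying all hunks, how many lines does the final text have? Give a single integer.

Hunk 1: at line 4 remove [vsme,ybfq,xzef] add [qouo,eig,lqh] -> 8 lines: flj ekbc xstr jkrk qouo eig lqh psa
Hunk 2: at line 2 remove [jkrk] add [jiqcx,jvpf,kwv] -> 10 lines: flj ekbc xstr jiqcx jvpf kwv qouo eig lqh psa
Hunk 3: at line 4 remove [kwv,qouo,eig] add [mvv,gzzx] -> 9 lines: flj ekbc xstr jiqcx jvpf mvv gzzx lqh psa
Hunk 4: at line 5 remove [mvv,gzzx,lqh] add [lnb,iiu] -> 8 lines: flj ekbc xstr jiqcx jvpf lnb iiu psa
Hunk 5: at line 3 remove [jiqcx,jvpf] add [hgfhl] -> 7 lines: flj ekbc xstr hgfhl lnb iiu psa
Hunk 6: at line 3 remove [hgfhl,lnb,iiu] add [tag] -> 5 lines: flj ekbc xstr tag psa
Final line count: 5

Answer: 5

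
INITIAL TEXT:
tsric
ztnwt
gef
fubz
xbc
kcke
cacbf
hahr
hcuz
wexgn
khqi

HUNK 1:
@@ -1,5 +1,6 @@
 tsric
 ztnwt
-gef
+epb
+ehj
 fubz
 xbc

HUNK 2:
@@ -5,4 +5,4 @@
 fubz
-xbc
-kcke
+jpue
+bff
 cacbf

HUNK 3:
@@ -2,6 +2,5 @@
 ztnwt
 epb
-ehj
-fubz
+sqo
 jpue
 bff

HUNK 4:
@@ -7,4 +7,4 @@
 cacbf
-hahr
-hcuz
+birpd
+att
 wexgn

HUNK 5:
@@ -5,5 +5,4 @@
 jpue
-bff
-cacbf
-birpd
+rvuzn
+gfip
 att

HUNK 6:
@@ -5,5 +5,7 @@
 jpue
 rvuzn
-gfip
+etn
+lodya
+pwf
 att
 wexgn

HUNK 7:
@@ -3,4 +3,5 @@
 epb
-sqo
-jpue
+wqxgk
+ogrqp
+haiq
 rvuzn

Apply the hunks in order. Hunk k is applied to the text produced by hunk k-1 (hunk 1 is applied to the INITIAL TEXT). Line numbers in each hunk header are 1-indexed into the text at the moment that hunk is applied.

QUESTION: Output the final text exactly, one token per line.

Answer: tsric
ztnwt
epb
wqxgk
ogrqp
haiq
rvuzn
etn
lodya
pwf
att
wexgn
khqi

Derivation:
Hunk 1: at line 1 remove [gef] add [epb,ehj] -> 12 lines: tsric ztnwt epb ehj fubz xbc kcke cacbf hahr hcuz wexgn khqi
Hunk 2: at line 5 remove [xbc,kcke] add [jpue,bff] -> 12 lines: tsric ztnwt epb ehj fubz jpue bff cacbf hahr hcuz wexgn khqi
Hunk 3: at line 2 remove [ehj,fubz] add [sqo] -> 11 lines: tsric ztnwt epb sqo jpue bff cacbf hahr hcuz wexgn khqi
Hunk 4: at line 7 remove [hahr,hcuz] add [birpd,att] -> 11 lines: tsric ztnwt epb sqo jpue bff cacbf birpd att wexgn khqi
Hunk 5: at line 5 remove [bff,cacbf,birpd] add [rvuzn,gfip] -> 10 lines: tsric ztnwt epb sqo jpue rvuzn gfip att wexgn khqi
Hunk 6: at line 5 remove [gfip] add [etn,lodya,pwf] -> 12 lines: tsric ztnwt epb sqo jpue rvuzn etn lodya pwf att wexgn khqi
Hunk 7: at line 3 remove [sqo,jpue] add [wqxgk,ogrqp,haiq] -> 13 lines: tsric ztnwt epb wqxgk ogrqp haiq rvuzn etn lodya pwf att wexgn khqi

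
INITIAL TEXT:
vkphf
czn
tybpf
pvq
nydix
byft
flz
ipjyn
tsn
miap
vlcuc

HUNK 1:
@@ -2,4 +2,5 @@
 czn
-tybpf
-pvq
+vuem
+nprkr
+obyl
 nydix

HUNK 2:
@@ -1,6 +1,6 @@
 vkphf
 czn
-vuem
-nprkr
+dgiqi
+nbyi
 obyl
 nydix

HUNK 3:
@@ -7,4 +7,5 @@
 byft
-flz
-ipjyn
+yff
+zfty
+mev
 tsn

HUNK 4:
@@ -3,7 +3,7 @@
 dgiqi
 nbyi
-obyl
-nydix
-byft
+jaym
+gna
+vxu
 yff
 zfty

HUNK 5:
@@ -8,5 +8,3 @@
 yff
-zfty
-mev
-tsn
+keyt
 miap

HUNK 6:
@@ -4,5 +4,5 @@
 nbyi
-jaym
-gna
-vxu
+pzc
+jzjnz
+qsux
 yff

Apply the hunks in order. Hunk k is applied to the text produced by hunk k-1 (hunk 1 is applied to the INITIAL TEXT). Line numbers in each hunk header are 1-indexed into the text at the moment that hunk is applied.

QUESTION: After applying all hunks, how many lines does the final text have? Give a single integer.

Hunk 1: at line 2 remove [tybpf,pvq] add [vuem,nprkr,obyl] -> 12 lines: vkphf czn vuem nprkr obyl nydix byft flz ipjyn tsn miap vlcuc
Hunk 2: at line 1 remove [vuem,nprkr] add [dgiqi,nbyi] -> 12 lines: vkphf czn dgiqi nbyi obyl nydix byft flz ipjyn tsn miap vlcuc
Hunk 3: at line 7 remove [flz,ipjyn] add [yff,zfty,mev] -> 13 lines: vkphf czn dgiqi nbyi obyl nydix byft yff zfty mev tsn miap vlcuc
Hunk 4: at line 3 remove [obyl,nydix,byft] add [jaym,gna,vxu] -> 13 lines: vkphf czn dgiqi nbyi jaym gna vxu yff zfty mev tsn miap vlcuc
Hunk 5: at line 8 remove [zfty,mev,tsn] add [keyt] -> 11 lines: vkphf czn dgiqi nbyi jaym gna vxu yff keyt miap vlcuc
Hunk 6: at line 4 remove [jaym,gna,vxu] add [pzc,jzjnz,qsux] -> 11 lines: vkphf czn dgiqi nbyi pzc jzjnz qsux yff keyt miap vlcuc
Final line count: 11

Answer: 11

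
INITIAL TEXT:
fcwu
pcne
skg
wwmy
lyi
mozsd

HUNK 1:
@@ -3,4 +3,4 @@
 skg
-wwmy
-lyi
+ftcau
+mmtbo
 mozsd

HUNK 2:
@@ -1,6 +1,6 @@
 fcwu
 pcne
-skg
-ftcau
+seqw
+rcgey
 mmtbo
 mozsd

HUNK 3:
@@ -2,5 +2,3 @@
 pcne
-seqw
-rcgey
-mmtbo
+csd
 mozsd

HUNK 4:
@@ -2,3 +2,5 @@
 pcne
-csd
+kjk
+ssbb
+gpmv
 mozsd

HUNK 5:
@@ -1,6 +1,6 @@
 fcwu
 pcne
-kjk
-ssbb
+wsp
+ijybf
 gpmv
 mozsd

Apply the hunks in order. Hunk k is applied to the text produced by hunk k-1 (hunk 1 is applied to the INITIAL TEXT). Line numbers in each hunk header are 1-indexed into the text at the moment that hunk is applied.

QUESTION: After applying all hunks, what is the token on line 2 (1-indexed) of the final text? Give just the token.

Hunk 1: at line 3 remove [wwmy,lyi] add [ftcau,mmtbo] -> 6 lines: fcwu pcne skg ftcau mmtbo mozsd
Hunk 2: at line 1 remove [skg,ftcau] add [seqw,rcgey] -> 6 lines: fcwu pcne seqw rcgey mmtbo mozsd
Hunk 3: at line 2 remove [seqw,rcgey,mmtbo] add [csd] -> 4 lines: fcwu pcne csd mozsd
Hunk 4: at line 2 remove [csd] add [kjk,ssbb,gpmv] -> 6 lines: fcwu pcne kjk ssbb gpmv mozsd
Hunk 5: at line 1 remove [kjk,ssbb] add [wsp,ijybf] -> 6 lines: fcwu pcne wsp ijybf gpmv mozsd
Final line 2: pcne

Answer: pcne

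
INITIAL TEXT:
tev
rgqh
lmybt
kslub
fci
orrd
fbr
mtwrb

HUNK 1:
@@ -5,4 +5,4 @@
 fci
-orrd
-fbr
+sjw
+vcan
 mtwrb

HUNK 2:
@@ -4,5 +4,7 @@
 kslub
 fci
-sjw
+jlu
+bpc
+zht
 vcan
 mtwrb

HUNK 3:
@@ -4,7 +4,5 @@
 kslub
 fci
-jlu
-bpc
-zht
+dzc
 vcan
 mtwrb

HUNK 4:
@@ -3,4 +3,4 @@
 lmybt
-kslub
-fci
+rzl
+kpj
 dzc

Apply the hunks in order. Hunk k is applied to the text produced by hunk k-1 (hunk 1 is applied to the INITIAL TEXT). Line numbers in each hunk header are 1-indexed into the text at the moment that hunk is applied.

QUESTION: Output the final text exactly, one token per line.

Hunk 1: at line 5 remove [orrd,fbr] add [sjw,vcan] -> 8 lines: tev rgqh lmybt kslub fci sjw vcan mtwrb
Hunk 2: at line 4 remove [sjw] add [jlu,bpc,zht] -> 10 lines: tev rgqh lmybt kslub fci jlu bpc zht vcan mtwrb
Hunk 3: at line 4 remove [jlu,bpc,zht] add [dzc] -> 8 lines: tev rgqh lmybt kslub fci dzc vcan mtwrb
Hunk 4: at line 3 remove [kslub,fci] add [rzl,kpj] -> 8 lines: tev rgqh lmybt rzl kpj dzc vcan mtwrb

Answer: tev
rgqh
lmybt
rzl
kpj
dzc
vcan
mtwrb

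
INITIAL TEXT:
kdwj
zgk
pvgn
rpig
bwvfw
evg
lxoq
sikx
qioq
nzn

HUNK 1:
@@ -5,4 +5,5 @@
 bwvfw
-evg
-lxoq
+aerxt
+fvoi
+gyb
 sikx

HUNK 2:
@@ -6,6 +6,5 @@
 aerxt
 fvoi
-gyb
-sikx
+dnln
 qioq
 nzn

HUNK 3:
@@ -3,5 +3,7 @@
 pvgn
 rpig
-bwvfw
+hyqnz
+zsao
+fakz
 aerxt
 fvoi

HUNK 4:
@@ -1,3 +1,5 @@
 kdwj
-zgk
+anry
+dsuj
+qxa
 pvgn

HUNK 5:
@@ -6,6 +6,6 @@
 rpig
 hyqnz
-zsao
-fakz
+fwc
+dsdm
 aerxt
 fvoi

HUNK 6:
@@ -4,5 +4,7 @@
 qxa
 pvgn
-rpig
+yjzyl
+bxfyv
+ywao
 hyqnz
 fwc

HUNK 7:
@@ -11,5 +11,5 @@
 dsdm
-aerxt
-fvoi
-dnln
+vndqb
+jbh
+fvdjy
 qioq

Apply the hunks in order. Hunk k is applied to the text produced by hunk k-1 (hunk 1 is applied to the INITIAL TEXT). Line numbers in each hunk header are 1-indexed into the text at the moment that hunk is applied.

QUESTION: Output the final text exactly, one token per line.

Answer: kdwj
anry
dsuj
qxa
pvgn
yjzyl
bxfyv
ywao
hyqnz
fwc
dsdm
vndqb
jbh
fvdjy
qioq
nzn

Derivation:
Hunk 1: at line 5 remove [evg,lxoq] add [aerxt,fvoi,gyb] -> 11 lines: kdwj zgk pvgn rpig bwvfw aerxt fvoi gyb sikx qioq nzn
Hunk 2: at line 6 remove [gyb,sikx] add [dnln] -> 10 lines: kdwj zgk pvgn rpig bwvfw aerxt fvoi dnln qioq nzn
Hunk 3: at line 3 remove [bwvfw] add [hyqnz,zsao,fakz] -> 12 lines: kdwj zgk pvgn rpig hyqnz zsao fakz aerxt fvoi dnln qioq nzn
Hunk 4: at line 1 remove [zgk] add [anry,dsuj,qxa] -> 14 lines: kdwj anry dsuj qxa pvgn rpig hyqnz zsao fakz aerxt fvoi dnln qioq nzn
Hunk 5: at line 6 remove [zsao,fakz] add [fwc,dsdm] -> 14 lines: kdwj anry dsuj qxa pvgn rpig hyqnz fwc dsdm aerxt fvoi dnln qioq nzn
Hunk 6: at line 4 remove [rpig] add [yjzyl,bxfyv,ywao] -> 16 lines: kdwj anry dsuj qxa pvgn yjzyl bxfyv ywao hyqnz fwc dsdm aerxt fvoi dnln qioq nzn
Hunk 7: at line 11 remove [aerxt,fvoi,dnln] add [vndqb,jbh,fvdjy] -> 16 lines: kdwj anry dsuj qxa pvgn yjzyl bxfyv ywao hyqnz fwc dsdm vndqb jbh fvdjy qioq nzn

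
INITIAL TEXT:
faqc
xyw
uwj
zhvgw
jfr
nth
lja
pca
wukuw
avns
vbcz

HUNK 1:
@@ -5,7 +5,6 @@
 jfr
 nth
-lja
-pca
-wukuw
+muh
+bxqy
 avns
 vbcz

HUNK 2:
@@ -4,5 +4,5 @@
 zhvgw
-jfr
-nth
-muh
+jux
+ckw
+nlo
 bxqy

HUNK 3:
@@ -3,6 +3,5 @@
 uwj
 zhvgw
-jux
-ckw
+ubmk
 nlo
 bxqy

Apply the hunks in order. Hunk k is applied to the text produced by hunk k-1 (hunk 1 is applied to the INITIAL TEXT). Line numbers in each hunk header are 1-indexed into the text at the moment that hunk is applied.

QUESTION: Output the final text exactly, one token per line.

Answer: faqc
xyw
uwj
zhvgw
ubmk
nlo
bxqy
avns
vbcz

Derivation:
Hunk 1: at line 5 remove [lja,pca,wukuw] add [muh,bxqy] -> 10 lines: faqc xyw uwj zhvgw jfr nth muh bxqy avns vbcz
Hunk 2: at line 4 remove [jfr,nth,muh] add [jux,ckw,nlo] -> 10 lines: faqc xyw uwj zhvgw jux ckw nlo bxqy avns vbcz
Hunk 3: at line 3 remove [jux,ckw] add [ubmk] -> 9 lines: faqc xyw uwj zhvgw ubmk nlo bxqy avns vbcz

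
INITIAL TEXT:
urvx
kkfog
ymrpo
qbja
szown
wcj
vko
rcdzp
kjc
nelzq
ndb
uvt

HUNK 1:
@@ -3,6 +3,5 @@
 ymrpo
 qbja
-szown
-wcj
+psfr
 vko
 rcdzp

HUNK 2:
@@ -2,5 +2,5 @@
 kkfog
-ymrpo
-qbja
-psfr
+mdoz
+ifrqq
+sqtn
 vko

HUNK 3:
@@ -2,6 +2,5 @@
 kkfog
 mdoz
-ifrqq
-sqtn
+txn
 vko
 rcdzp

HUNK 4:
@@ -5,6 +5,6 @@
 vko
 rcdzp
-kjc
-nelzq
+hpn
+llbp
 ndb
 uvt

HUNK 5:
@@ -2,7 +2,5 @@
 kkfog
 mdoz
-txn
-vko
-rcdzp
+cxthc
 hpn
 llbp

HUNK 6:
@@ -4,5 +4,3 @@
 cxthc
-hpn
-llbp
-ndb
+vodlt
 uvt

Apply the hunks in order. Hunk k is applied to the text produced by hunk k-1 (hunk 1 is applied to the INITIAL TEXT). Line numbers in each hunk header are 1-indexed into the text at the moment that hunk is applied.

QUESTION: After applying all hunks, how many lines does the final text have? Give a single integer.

Answer: 6

Derivation:
Hunk 1: at line 3 remove [szown,wcj] add [psfr] -> 11 lines: urvx kkfog ymrpo qbja psfr vko rcdzp kjc nelzq ndb uvt
Hunk 2: at line 2 remove [ymrpo,qbja,psfr] add [mdoz,ifrqq,sqtn] -> 11 lines: urvx kkfog mdoz ifrqq sqtn vko rcdzp kjc nelzq ndb uvt
Hunk 3: at line 2 remove [ifrqq,sqtn] add [txn] -> 10 lines: urvx kkfog mdoz txn vko rcdzp kjc nelzq ndb uvt
Hunk 4: at line 5 remove [kjc,nelzq] add [hpn,llbp] -> 10 lines: urvx kkfog mdoz txn vko rcdzp hpn llbp ndb uvt
Hunk 5: at line 2 remove [txn,vko,rcdzp] add [cxthc] -> 8 lines: urvx kkfog mdoz cxthc hpn llbp ndb uvt
Hunk 6: at line 4 remove [hpn,llbp,ndb] add [vodlt] -> 6 lines: urvx kkfog mdoz cxthc vodlt uvt
Final line count: 6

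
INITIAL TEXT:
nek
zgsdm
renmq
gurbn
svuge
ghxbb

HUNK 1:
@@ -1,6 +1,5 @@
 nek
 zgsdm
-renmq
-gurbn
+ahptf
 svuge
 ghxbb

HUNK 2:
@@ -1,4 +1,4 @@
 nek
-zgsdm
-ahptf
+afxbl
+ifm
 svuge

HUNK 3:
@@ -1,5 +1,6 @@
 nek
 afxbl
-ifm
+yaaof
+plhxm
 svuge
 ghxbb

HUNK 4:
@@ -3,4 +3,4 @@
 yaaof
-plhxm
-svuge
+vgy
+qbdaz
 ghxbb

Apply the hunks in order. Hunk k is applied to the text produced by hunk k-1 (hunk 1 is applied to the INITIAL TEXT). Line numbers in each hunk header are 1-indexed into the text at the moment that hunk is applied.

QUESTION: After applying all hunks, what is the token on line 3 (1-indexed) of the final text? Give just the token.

Hunk 1: at line 1 remove [renmq,gurbn] add [ahptf] -> 5 lines: nek zgsdm ahptf svuge ghxbb
Hunk 2: at line 1 remove [zgsdm,ahptf] add [afxbl,ifm] -> 5 lines: nek afxbl ifm svuge ghxbb
Hunk 3: at line 1 remove [ifm] add [yaaof,plhxm] -> 6 lines: nek afxbl yaaof plhxm svuge ghxbb
Hunk 4: at line 3 remove [plhxm,svuge] add [vgy,qbdaz] -> 6 lines: nek afxbl yaaof vgy qbdaz ghxbb
Final line 3: yaaof

Answer: yaaof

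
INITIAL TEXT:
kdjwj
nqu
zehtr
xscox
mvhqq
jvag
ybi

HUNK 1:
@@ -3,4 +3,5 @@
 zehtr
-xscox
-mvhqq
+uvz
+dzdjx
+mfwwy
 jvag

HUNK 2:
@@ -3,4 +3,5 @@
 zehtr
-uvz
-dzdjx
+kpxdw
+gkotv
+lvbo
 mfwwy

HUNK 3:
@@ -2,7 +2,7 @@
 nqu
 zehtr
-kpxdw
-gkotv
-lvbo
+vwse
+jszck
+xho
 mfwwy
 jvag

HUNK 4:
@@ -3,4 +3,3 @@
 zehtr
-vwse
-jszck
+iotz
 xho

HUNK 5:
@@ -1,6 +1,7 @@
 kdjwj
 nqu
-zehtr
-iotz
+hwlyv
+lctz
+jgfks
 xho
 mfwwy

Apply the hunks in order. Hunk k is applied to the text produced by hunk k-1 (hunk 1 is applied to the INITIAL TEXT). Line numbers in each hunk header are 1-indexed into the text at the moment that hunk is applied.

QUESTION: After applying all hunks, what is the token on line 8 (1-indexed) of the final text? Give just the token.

Hunk 1: at line 3 remove [xscox,mvhqq] add [uvz,dzdjx,mfwwy] -> 8 lines: kdjwj nqu zehtr uvz dzdjx mfwwy jvag ybi
Hunk 2: at line 3 remove [uvz,dzdjx] add [kpxdw,gkotv,lvbo] -> 9 lines: kdjwj nqu zehtr kpxdw gkotv lvbo mfwwy jvag ybi
Hunk 3: at line 2 remove [kpxdw,gkotv,lvbo] add [vwse,jszck,xho] -> 9 lines: kdjwj nqu zehtr vwse jszck xho mfwwy jvag ybi
Hunk 4: at line 3 remove [vwse,jszck] add [iotz] -> 8 lines: kdjwj nqu zehtr iotz xho mfwwy jvag ybi
Hunk 5: at line 1 remove [zehtr,iotz] add [hwlyv,lctz,jgfks] -> 9 lines: kdjwj nqu hwlyv lctz jgfks xho mfwwy jvag ybi
Final line 8: jvag

Answer: jvag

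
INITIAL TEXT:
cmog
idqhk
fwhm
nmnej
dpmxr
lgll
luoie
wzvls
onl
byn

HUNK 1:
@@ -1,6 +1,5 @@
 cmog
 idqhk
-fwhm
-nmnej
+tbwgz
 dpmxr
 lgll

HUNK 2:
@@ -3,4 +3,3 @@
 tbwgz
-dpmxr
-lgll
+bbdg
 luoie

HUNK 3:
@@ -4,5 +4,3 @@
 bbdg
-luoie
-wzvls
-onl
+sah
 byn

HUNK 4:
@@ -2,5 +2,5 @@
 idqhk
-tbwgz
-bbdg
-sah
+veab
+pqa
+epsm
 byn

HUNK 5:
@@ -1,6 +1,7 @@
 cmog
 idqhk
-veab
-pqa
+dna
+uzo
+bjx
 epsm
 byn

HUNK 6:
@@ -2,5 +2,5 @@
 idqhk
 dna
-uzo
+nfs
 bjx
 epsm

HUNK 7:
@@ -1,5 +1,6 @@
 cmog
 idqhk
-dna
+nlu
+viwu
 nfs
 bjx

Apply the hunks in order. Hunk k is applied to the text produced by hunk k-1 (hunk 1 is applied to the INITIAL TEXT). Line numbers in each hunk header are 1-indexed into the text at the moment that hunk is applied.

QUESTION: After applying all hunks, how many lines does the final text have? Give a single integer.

Hunk 1: at line 1 remove [fwhm,nmnej] add [tbwgz] -> 9 lines: cmog idqhk tbwgz dpmxr lgll luoie wzvls onl byn
Hunk 2: at line 3 remove [dpmxr,lgll] add [bbdg] -> 8 lines: cmog idqhk tbwgz bbdg luoie wzvls onl byn
Hunk 3: at line 4 remove [luoie,wzvls,onl] add [sah] -> 6 lines: cmog idqhk tbwgz bbdg sah byn
Hunk 4: at line 2 remove [tbwgz,bbdg,sah] add [veab,pqa,epsm] -> 6 lines: cmog idqhk veab pqa epsm byn
Hunk 5: at line 1 remove [veab,pqa] add [dna,uzo,bjx] -> 7 lines: cmog idqhk dna uzo bjx epsm byn
Hunk 6: at line 2 remove [uzo] add [nfs] -> 7 lines: cmog idqhk dna nfs bjx epsm byn
Hunk 7: at line 1 remove [dna] add [nlu,viwu] -> 8 lines: cmog idqhk nlu viwu nfs bjx epsm byn
Final line count: 8

Answer: 8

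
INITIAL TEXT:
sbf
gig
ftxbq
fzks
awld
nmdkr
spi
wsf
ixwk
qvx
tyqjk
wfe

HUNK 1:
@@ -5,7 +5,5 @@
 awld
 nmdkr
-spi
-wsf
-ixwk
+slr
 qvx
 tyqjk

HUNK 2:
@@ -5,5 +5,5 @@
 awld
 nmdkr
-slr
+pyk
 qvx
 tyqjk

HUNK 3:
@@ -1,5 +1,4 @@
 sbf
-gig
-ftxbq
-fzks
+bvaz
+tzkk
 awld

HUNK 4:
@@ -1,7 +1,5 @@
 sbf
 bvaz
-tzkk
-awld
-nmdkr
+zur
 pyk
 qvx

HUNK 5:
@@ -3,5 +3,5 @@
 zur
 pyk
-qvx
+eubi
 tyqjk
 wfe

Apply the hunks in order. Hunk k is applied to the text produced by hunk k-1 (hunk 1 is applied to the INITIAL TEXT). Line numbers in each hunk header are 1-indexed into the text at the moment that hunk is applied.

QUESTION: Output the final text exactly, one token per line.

Answer: sbf
bvaz
zur
pyk
eubi
tyqjk
wfe

Derivation:
Hunk 1: at line 5 remove [spi,wsf,ixwk] add [slr] -> 10 lines: sbf gig ftxbq fzks awld nmdkr slr qvx tyqjk wfe
Hunk 2: at line 5 remove [slr] add [pyk] -> 10 lines: sbf gig ftxbq fzks awld nmdkr pyk qvx tyqjk wfe
Hunk 3: at line 1 remove [gig,ftxbq,fzks] add [bvaz,tzkk] -> 9 lines: sbf bvaz tzkk awld nmdkr pyk qvx tyqjk wfe
Hunk 4: at line 1 remove [tzkk,awld,nmdkr] add [zur] -> 7 lines: sbf bvaz zur pyk qvx tyqjk wfe
Hunk 5: at line 3 remove [qvx] add [eubi] -> 7 lines: sbf bvaz zur pyk eubi tyqjk wfe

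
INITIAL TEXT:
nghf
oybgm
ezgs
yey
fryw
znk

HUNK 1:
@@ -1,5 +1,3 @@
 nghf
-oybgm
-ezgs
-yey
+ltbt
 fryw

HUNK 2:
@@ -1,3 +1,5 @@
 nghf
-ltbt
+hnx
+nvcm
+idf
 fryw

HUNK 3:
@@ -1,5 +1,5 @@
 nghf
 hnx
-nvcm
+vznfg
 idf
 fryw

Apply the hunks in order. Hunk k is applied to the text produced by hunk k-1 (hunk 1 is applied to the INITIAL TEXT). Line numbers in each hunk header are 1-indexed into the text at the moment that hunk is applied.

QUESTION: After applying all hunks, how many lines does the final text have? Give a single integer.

Answer: 6

Derivation:
Hunk 1: at line 1 remove [oybgm,ezgs,yey] add [ltbt] -> 4 lines: nghf ltbt fryw znk
Hunk 2: at line 1 remove [ltbt] add [hnx,nvcm,idf] -> 6 lines: nghf hnx nvcm idf fryw znk
Hunk 3: at line 1 remove [nvcm] add [vznfg] -> 6 lines: nghf hnx vznfg idf fryw znk
Final line count: 6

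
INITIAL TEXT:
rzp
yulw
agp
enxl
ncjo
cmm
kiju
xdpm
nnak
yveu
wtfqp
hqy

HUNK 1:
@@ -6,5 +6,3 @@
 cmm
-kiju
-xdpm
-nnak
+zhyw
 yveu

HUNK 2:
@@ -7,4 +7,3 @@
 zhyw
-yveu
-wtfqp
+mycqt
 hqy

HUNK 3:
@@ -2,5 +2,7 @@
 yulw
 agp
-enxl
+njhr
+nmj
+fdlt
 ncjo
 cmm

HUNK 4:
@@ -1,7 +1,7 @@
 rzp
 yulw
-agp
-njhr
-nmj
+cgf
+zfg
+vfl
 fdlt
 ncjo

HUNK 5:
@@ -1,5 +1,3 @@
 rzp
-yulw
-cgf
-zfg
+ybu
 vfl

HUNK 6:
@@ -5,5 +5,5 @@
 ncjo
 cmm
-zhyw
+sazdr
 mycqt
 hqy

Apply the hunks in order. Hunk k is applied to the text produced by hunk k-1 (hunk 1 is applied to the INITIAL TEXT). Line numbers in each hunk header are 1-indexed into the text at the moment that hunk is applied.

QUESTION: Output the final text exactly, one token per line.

Answer: rzp
ybu
vfl
fdlt
ncjo
cmm
sazdr
mycqt
hqy

Derivation:
Hunk 1: at line 6 remove [kiju,xdpm,nnak] add [zhyw] -> 10 lines: rzp yulw agp enxl ncjo cmm zhyw yveu wtfqp hqy
Hunk 2: at line 7 remove [yveu,wtfqp] add [mycqt] -> 9 lines: rzp yulw agp enxl ncjo cmm zhyw mycqt hqy
Hunk 3: at line 2 remove [enxl] add [njhr,nmj,fdlt] -> 11 lines: rzp yulw agp njhr nmj fdlt ncjo cmm zhyw mycqt hqy
Hunk 4: at line 1 remove [agp,njhr,nmj] add [cgf,zfg,vfl] -> 11 lines: rzp yulw cgf zfg vfl fdlt ncjo cmm zhyw mycqt hqy
Hunk 5: at line 1 remove [yulw,cgf,zfg] add [ybu] -> 9 lines: rzp ybu vfl fdlt ncjo cmm zhyw mycqt hqy
Hunk 6: at line 5 remove [zhyw] add [sazdr] -> 9 lines: rzp ybu vfl fdlt ncjo cmm sazdr mycqt hqy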